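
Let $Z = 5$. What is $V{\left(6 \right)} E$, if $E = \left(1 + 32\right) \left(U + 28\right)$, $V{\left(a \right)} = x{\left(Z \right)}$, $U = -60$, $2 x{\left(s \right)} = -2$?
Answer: $1056$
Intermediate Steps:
$x{\left(s \right)} = -1$ ($x{\left(s \right)} = \frac{1}{2} \left(-2\right) = -1$)
$V{\left(a \right)} = -1$
$E = -1056$ ($E = \left(1 + 32\right) \left(-60 + 28\right) = 33 \left(-32\right) = -1056$)
$V{\left(6 \right)} E = \left(-1\right) \left(-1056\right) = 1056$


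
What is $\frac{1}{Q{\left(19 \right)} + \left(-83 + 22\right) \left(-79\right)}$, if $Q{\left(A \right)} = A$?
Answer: $\frac{1}{4838} \approx 0.0002067$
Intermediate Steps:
$\frac{1}{Q{\left(19 \right)} + \left(-83 + 22\right) \left(-79\right)} = \frac{1}{19 + \left(-83 + 22\right) \left(-79\right)} = \frac{1}{19 - -4819} = \frac{1}{19 + 4819} = \frac{1}{4838}$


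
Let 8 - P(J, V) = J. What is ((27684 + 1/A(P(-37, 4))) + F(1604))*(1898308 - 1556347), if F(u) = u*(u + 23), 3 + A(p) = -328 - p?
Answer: 339108837005751/376 ≈ 9.0189e+11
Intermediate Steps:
P(J, V) = 8 - J
A(p) = -331 - p (A(p) = -3 + (-328 - p) = -331 - p)
F(u) = u*(23 + u)
((27684 + 1/A(P(-37, 4))) + F(1604))*(1898308 - 1556347) = ((27684 + 1/(-331 - (8 - 1*(-37)))) + 1604*(23 + 1604))*(1898308 - 1556347) = ((27684 + 1/(-331 - (8 + 37))) + 1604*1627)*341961 = ((27684 + 1/(-331 - 1*45)) + 2609708)*341961 = ((27684 + 1/(-331 - 45)) + 2609708)*341961 = ((27684 + 1/(-376)) + 2609708)*341961 = ((27684 - 1/376) + 2609708)*341961 = (10409183/376 + 2609708)*341961 = (991659391/376)*341961 = 339108837005751/376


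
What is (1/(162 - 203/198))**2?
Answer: 39204/1015888129 ≈ 3.8591e-5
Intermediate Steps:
(1/(162 - 203/198))**2 = (1/(31873/198))**2 = (198/31873)**2 = 39204/1015888129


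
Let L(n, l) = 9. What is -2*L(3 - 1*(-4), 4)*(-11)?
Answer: 198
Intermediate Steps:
-2*L(3 - 1*(-4), 4)*(-11) = -2*9*(-11) = -18*(-11) = 198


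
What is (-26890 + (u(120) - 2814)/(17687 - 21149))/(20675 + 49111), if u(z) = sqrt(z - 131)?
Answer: -5171687/13422174 - I*sqrt(11)/241599132 ≈ -0.38531 - 1.3728e-8*I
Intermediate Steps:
u(z) = sqrt(-131 + z)
(-26890 + (u(120) - 2814)/(17687 - 21149))/(20675 + 49111) = (-26890 + (sqrt(-131 + 120) - 2814)/(17687 - 21149))/(20675 + 49111) = (-26890 + (sqrt(-11) - 2814)/(-3462))/69786 = (-26890 + (I*sqrt(11) - 2814)*(-1/3462))*(1/69786) = (-26890 + (-2814 + I*sqrt(11))*(-1/3462))*(1/69786) = (-26890 + (469/577 - I*sqrt(11)/3462))*(1/69786) = (-15515061/577 - I*sqrt(11)/3462)*(1/69786) = -5171687/13422174 - I*sqrt(11)/241599132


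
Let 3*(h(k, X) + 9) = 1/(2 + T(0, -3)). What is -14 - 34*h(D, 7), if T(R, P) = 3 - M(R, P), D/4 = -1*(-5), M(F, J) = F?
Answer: 4346/15 ≈ 289.73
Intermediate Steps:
D = 20 (D = 4*(-1*(-5)) = 4*5 = 20)
T(R, P) = 3 - R
h(k, X) = -134/15 (h(k, X) = -9 + 1/(3*(2 + (3 - 1*0))) = -9 + 1/(3*(2 + (3 + 0))) = -9 + 1/(3*(2 + 3)) = -9 + (⅓)/5 = -9 + (⅓)*(⅕) = -9 + 1/15 = -134/15)
-14 - 34*h(D, 7) = -14 - 34*(-134/15) = -14 + 4556/15 = 4346/15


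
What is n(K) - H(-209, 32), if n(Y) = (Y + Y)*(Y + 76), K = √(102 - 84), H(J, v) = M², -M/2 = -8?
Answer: -220 + 456*√2 ≈ 424.88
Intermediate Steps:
M = 16 (M = -2*(-8) = 16)
H(J, v) = 256 (H(J, v) = 16² = 256)
K = 3*√2 (K = √18 = 3*√2 ≈ 4.2426)
n(Y) = 2*Y*(76 + Y) (n(Y) = (2*Y)*(76 + Y) = 2*Y*(76 + Y))
n(K) - H(-209, 32) = 2*(3*√2)*(76 + 3*√2) - 1*256 = 6*√2*(76 + 3*√2) - 256 = -256 + 6*√2*(76 + 3*√2)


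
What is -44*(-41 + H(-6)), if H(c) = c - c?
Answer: 1804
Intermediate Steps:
H(c) = 0
-44*(-41 + H(-6)) = -44*(-41 + 0) = -44*(-41) = 1804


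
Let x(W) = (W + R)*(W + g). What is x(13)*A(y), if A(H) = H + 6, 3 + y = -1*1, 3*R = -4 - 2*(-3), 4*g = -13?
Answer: 533/2 ≈ 266.50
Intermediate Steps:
g = -13/4 (g = (1/4)*(-13) = -13/4 ≈ -3.2500)
R = 2/3 (R = (-4 - 2*(-3))/3 = (-4 + 6)/3 = (1/3)*2 = 2/3 ≈ 0.66667)
x(W) = (-13/4 + W)*(2/3 + W) (x(W) = (W + 2/3)*(W - 13/4) = (2/3 + W)*(-13/4 + W) = (-13/4 + W)*(2/3 + W))
y = -4 (y = -3 - 1*1 = -3 - 1 = -4)
A(H) = 6 + H
x(13)*A(y) = (-13/6 + 13**2 - 31/12*13)*(6 - 4) = (-13/6 + 169 - 403/12)*2 = (533/4)*2 = 533/2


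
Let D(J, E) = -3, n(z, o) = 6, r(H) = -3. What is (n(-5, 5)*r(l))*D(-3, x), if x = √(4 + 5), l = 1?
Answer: 54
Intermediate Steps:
x = 3 (x = √9 = 3)
(n(-5, 5)*r(l))*D(-3, x) = (6*(-3))*(-3) = -18*(-3) = 54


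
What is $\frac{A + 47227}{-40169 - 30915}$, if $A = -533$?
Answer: $- \frac{23347}{35542} \approx -0.65689$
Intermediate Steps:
$\frac{A + 47227}{-40169 - 30915} = \frac{-533 + 47227}{-40169 - 30915} = \frac{46694}{-71084} = 46694 \left(- \frac{1}{71084}\right) = - \frac{23347}{35542}$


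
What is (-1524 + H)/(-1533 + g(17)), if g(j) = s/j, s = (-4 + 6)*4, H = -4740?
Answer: 106488/26053 ≈ 4.0874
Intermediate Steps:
s = 8 (s = 2*4 = 8)
g(j) = 8/j
(-1524 + H)/(-1533 + g(17)) = (-1524 - 4740)/(-1533 + 8/17) = -6264/(-1533 + 8*(1/17)) = -6264/(-1533 + 8/17) = -6264/(-26053/17) = -6264*(-17/26053) = 106488/26053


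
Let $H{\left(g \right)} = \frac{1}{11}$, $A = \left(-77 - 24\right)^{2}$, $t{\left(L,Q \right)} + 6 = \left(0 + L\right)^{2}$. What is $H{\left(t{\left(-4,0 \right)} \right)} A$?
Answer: $\frac{10201}{11} \approx 927.36$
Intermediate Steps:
$t{\left(L,Q \right)} = -6 + L^{2}$ ($t{\left(L,Q \right)} = -6 + \left(0 + L\right)^{2} = -6 + L^{2}$)
$A = 10201$ ($A = \left(-101\right)^{2} = 10201$)
$H{\left(g \right)} = \frac{1}{11}$
$H{\left(t{\left(-4,0 \right)} \right)} A = \frac{1}{11} \cdot 10201 = \frac{10201}{11}$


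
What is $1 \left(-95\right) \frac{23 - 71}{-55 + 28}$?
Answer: $- \frac{1520}{9} \approx -168.89$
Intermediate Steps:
$1 \left(-95\right) \frac{23 - 71}{-55 + 28} = - 95 \left(- \frac{48}{-27}\right) = - 95 \left(\left(-48\right) \left(- \frac{1}{27}\right)\right) = \left(-95\right) \frac{16}{9} = - \frac{1520}{9}$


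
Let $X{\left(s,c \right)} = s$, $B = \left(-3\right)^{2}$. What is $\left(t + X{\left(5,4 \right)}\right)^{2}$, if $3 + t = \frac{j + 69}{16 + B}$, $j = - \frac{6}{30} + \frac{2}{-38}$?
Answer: $\frac{127260961}{5640625} \approx 22.561$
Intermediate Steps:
$B = 9$
$j = - \frac{24}{95}$ ($j = \left(-6\right) \frac{1}{30} + 2 \left(- \frac{1}{38}\right) = - \frac{1}{5} - \frac{1}{19} = - \frac{24}{95} \approx -0.25263$)
$t = - \frac{594}{2375}$ ($t = -3 + \frac{- \frac{24}{95} + 69}{16 + 9} = -3 + \frac{6531}{95 \cdot 25} = -3 + \frac{6531}{95} \cdot \frac{1}{25} = -3 + \frac{6531}{2375} = - \frac{594}{2375} \approx -0.25011$)
$\left(t + X{\left(5,4 \right)}\right)^{2} = \left(- \frac{594}{2375} + 5\right)^{2} = \left(\frac{11281}{2375}\right)^{2} = \frac{127260961}{5640625}$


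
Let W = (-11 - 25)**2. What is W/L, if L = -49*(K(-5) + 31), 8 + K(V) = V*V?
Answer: -27/49 ≈ -0.55102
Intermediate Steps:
K(V) = -8 + V**2 (K(V) = -8 + V*V = -8 + V**2)
L = -2352 (L = -49*((-8 + (-5)**2) + 31) = -49*((-8 + 25) + 31) = -49*(17 + 31) = -49*48 = -2352)
W = 1296 (W = (-36)**2 = 1296)
W/L = 1296/(-2352) = 1296*(-1/2352) = -27/49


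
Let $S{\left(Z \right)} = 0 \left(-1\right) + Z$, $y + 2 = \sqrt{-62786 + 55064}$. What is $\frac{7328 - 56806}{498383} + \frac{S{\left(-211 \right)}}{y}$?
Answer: $- \frac{85974701}{1925253529} + \frac{633 i \sqrt{858}}{7726} \approx -0.044656 + 2.3999 i$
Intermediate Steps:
$y = -2 + 3 i \sqrt{858}$ ($y = -2 + \sqrt{-62786 + 55064} = -2 + \sqrt{-7722} = -2 + 3 i \sqrt{858} \approx -2.0 + 87.875 i$)
$S{\left(Z \right)} = Z$ ($S{\left(Z \right)} = 0 + Z = Z$)
$\frac{7328 - 56806}{498383} + \frac{S{\left(-211 \right)}}{y} = \frac{7328 - 56806}{498383} - \frac{211}{-2 + 3 i \sqrt{858}} = \left(7328 - 56806\right) \frac{1}{498383} - \frac{211}{-2 + 3 i \sqrt{858}} = \left(-49478\right) \frac{1}{498383} - \frac{211}{-2 + 3 i \sqrt{858}} = - \frac{49478}{498383} - \frac{211}{-2 + 3 i \sqrt{858}}$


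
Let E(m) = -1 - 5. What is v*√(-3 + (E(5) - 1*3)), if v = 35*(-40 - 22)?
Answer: -4340*I*√3 ≈ -7517.1*I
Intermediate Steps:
E(m) = -6
v = -2170 (v = 35*(-62) = -2170)
v*√(-3 + (E(5) - 1*3)) = -2170*√(-3 + (-6 - 1*3)) = -2170*√(-3 + (-6 - 3)) = -2170*√(-3 - 9) = -4340*I*√3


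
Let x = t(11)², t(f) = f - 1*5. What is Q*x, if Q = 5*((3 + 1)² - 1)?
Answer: 2700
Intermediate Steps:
t(f) = -5 + f (t(f) = f - 5 = -5 + f)
Q = 75 (Q = 5*(4² - 1) = 5*(16 - 1) = 5*15 = 75)
x = 36 (x = (-5 + 11)² = 6² = 36)
Q*x = 75*36 = 2700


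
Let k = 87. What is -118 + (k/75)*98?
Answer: -108/25 ≈ -4.3200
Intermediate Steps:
-118 + (k/75)*98 = -118 + (87/75)*98 = -118 + (87*(1/75))*98 = -118 + (29/25)*98 = -118 + 2842/25 = -108/25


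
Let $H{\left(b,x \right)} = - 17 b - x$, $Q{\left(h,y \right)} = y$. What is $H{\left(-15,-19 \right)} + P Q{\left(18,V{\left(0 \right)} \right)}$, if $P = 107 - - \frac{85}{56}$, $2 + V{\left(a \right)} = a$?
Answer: $\frac{1595}{28} \approx 56.964$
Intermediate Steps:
$V{\left(a \right)} = -2 + a$
$P = \frac{6077}{56}$ ($P = 107 - \left(-85\right) \frac{1}{56} = 107 - - \frac{85}{56} = 107 + \frac{85}{56} = \frac{6077}{56} \approx 108.52$)
$H{\left(b,x \right)} = - x - 17 b$
$H{\left(-15,-19 \right)} + P Q{\left(18,V{\left(0 \right)} \right)} = \left(\left(-1\right) \left(-19\right) - -255\right) + \frac{6077 \left(-2 + 0\right)}{56} = \left(19 + 255\right) + \frac{6077}{56} \left(-2\right) = 274 - \frac{6077}{28} = \frac{1595}{28}$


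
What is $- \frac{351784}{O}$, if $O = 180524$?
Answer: $- \frac{87946}{45131} \approx -1.9487$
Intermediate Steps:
$- \frac{351784}{O} = - \frac{351784}{180524} = \left(-351784\right) \frac{1}{180524} = - \frac{87946}{45131}$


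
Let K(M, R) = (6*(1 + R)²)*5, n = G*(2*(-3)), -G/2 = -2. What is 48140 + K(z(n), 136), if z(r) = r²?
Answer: 611210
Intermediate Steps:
G = 4 (G = -2*(-2) = 4)
n = -24 (n = 4*(2*(-3)) = 4*(-6) = -24)
K(M, R) = 30*(1 + R)²
48140 + K(z(n), 136) = 48140 + 30*(1 + 136)² = 48140 + 30*137² = 48140 + 30*18769 = 48140 + 563070 = 611210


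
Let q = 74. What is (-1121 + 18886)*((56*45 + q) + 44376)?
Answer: 834422050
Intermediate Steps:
(-1121 + 18886)*((56*45 + q) + 44376) = (-1121 + 18886)*((56*45 + 74) + 44376) = 17765*((2520 + 74) + 44376) = 17765*(2594 + 44376) = 17765*46970 = 834422050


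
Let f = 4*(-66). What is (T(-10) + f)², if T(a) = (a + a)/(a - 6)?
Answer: 1104601/16 ≈ 69038.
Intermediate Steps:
T(a) = 2*a/(-6 + a) (T(a) = (2*a)/(-6 + a) = 2*a/(-6 + a))
f = -264
(T(-10) + f)² = (2*(-10)/(-6 - 10) - 264)² = (2*(-10)/(-16) - 264)² = (2*(-10)*(-1/16) - 264)² = (5/4 - 264)² = (-1051/4)² = 1104601/16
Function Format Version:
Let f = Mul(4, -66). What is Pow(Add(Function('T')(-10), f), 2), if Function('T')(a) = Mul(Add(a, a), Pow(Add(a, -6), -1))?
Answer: Rational(1104601, 16) ≈ 69038.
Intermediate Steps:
Function('T')(a) = Mul(2, a, Pow(Add(-6, a), -1)) (Function('T')(a) = Mul(Mul(2, a), Pow(Add(-6, a), -1)) = Mul(2, a, Pow(Add(-6, a), -1)))
f = -264
Pow(Add(Function('T')(-10), f), 2) = Pow(Add(Mul(2, -10, Pow(Add(-6, -10), -1)), -264), 2) = Pow(Add(Mul(2, -10, Pow(-16, -1)), -264), 2) = Pow(Add(Mul(2, -10, Rational(-1, 16)), -264), 2) = Pow(Add(Rational(5, 4), -264), 2) = Pow(Rational(-1051, 4), 2) = Rational(1104601, 16)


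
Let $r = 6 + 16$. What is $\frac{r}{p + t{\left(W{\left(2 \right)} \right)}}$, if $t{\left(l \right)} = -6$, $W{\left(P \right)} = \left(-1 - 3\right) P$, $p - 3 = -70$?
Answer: $- \frac{22}{73} \approx -0.30137$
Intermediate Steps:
$p = -67$ ($p = 3 - 70 = -67$)
$W{\left(P \right)} = - 4 P$
$r = 22$
$\frac{r}{p + t{\left(W{\left(2 \right)} \right)}} = \frac{22}{-67 - 6} = \frac{22}{-73} = 22 \left(- \frac{1}{73}\right) = - \frac{22}{73}$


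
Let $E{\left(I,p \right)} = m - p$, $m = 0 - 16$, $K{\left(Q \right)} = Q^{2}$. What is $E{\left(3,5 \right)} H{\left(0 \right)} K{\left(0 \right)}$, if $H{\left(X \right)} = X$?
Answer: $0$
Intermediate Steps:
$m = -16$ ($m = 0 - 16 = -16$)
$E{\left(I,p \right)} = -16 - p$
$E{\left(3,5 \right)} H{\left(0 \right)} K{\left(0 \right)} = \left(-16 - 5\right) 0 \cdot 0^{2} = \left(-16 - 5\right) 0 \cdot 0 = \left(-21\right) 0 \cdot 0 = 0 \cdot 0 = 0$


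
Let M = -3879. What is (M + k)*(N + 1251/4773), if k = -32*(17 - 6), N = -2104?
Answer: 14161355857/1591 ≈ 8.9009e+6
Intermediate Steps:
k = -352 (k = -32*11 = -352)
(M + k)*(N + 1251/4773) = (-3879 - 352)*(-2104 + 1251/4773) = -4231*(-2104 + 1251*(1/4773)) = -4231*(-2104 + 417/1591) = -4231*(-3347047/1591) = 14161355857/1591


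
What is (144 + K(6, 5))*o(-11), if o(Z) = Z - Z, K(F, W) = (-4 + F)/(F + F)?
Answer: 0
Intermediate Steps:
K(F, W) = (-4 + F)/(2*F) (K(F, W) = (-4 + F)/((2*F)) = (-4 + F)*(1/(2*F)) = (-4 + F)/(2*F))
o(Z) = 0
(144 + K(6, 5))*o(-11) = (144 + (½)*(-4 + 6)/6)*0 = (144 + (½)*(⅙)*2)*0 = (144 + ⅙)*0 = (865/6)*0 = 0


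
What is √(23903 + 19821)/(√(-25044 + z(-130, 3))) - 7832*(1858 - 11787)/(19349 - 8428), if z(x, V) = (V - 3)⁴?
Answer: 77763928/10921 - I*√68438991/6261 ≈ 7120.6 - 1.3213*I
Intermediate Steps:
z(x, V) = (-3 + V)⁴
√(23903 + 19821)/(√(-25044 + z(-130, 3))) - 7832*(1858 - 11787)/(19349 - 8428) = √(23903 + 19821)/(√(-25044 + (-3 + 3)⁴)) - 7832*(1858 - 11787)/(19349 - 8428) = √43724/(√(-25044 + 0⁴)) - 7832/(10921/(-9929)) = (2*√10931)/(√(-25044 + 0)) - 7832/(10921*(-1/9929)) = (2*√10931)/(√(-25044)) - 7832/(-10921/9929) = (2*√10931)/((2*I*√6261)) - 7832*(-9929/10921) = (2*√10931)*(-I*√6261/12522) + 77763928/10921 = -I*√68438991/6261 + 77763928/10921 = 77763928/10921 - I*√68438991/6261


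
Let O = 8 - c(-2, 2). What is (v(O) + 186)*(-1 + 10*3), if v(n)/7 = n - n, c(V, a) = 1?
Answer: 5394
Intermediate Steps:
O = 7 (O = 8 - 1*1 = 8 - 1 = 7)
v(n) = 0 (v(n) = 7*(n - n) = 7*0 = 0)
(v(O) + 186)*(-1 + 10*3) = (0 + 186)*(-1 + 10*3) = 186*(-1 + 30) = 186*29 = 5394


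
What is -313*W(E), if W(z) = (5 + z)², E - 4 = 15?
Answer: -180288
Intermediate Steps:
E = 19 (E = 4 + 15 = 19)
-313*W(E) = -313*(5 + 19)² = -313*24² = -313*576 = -180288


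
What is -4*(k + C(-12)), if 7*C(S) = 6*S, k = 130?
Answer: -3352/7 ≈ -478.86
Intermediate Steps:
C(S) = 6*S/7 (C(S) = (6*S)/7 = 6*S/7)
-4*(k + C(-12)) = -4*(130 + (6/7)*(-12)) = -4*(130 - 72/7) = -4*838/7 = -3352/7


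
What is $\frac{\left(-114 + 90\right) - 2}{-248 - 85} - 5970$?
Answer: $- \frac{1987984}{333} \approx -5969.9$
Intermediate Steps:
$\frac{\left(-114 + 90\right) - 2}{-248 - 85} - 5970 = \frac{-24 - 2}{-333} - 5970 = \left(-26\right) \left(- \frac{1}{333}\right) - 5970 = \frac{26}{333} - 5970 = - \frac{1987984}{333}$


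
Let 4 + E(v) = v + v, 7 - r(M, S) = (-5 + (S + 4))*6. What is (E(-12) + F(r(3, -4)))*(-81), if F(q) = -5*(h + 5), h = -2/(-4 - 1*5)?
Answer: 4383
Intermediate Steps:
r(M, S) = 13 - 6*S (r(M, S) = 7 - (-5 + (S + 4))*6 = 7 - (-5 + (4 + S))*6 = 7 - (-1 + S)*6 = 7 - (-6 + 6*S) = 7 + (6 - 6*S) = 13 - 6*S)
h = 2/9 (h = -2/(-4 - 5) = -2/(-9) = -2*(-⅑) = 2/9 ≈ 0.22222)
E(v) = -4 + 2*v (E(v) = -4 + (v + v) = -4 + 2*v)
F(q) = -235/9 (F(q) = -5*(2/9 + 5) = -5*47/9 = -235/9)
(E(-12) + F(r(3, -4)))*(-81) = ((-4 + 2*(-12)) - 235/9)*(-81) = ((-4 - 24) - 235/9)*(-81) = (-28 - 235/9)*(-81) = -487/9*(-81) = 4383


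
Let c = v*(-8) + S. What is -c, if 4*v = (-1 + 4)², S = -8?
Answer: 26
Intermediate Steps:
v = 9/4 (v = (-1 + 4)²/4 = (¼)*3² = (¼)*9 = 9/4 ≈ 2.2500)
c = -26 (c = (9/4)*(-8) - 8 = -18 - 8 = -26)
-c = -1*(-26) = 26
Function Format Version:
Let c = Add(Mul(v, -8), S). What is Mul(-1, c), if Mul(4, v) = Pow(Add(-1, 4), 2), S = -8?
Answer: 26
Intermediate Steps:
v = Rational(9, 4) (v = Mul(Rational(1, 4), Pow(Add(-1, 4), 2)) = Mul(Rational(1, 4), Pow(3, 2)) = Mul(Rational(1, 4), 9) = Rational(9, 4) ≈ 2.2500)
c = -26 (c = Add(Mul(Rational(9, 4), -8), -8) = Add(-18, -8) = -26)
Mul(-1, c) = Mul(-1, -26) = 26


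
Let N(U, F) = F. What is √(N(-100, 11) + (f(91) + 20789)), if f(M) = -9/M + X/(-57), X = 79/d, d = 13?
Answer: √3311348082/399 ≈ 144.22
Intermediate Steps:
X = 79/13 ≈ 6.0769
f(M) = -79/741 - 9/M (f(M) = -9/M + (79/13)/(-57) = -9/M + (79/13)*(-1/57) = -9/M - 79/741 = -79/741 - 9/M)
√(N(-100, 11) + (f(91) + 20789)) = √(11 + ((-79/741 - 9/91) + 20789)) = √(11 + (-82/399 + 20789)) = √(11 + 8294729/399) = √(8299118/399) = √3311348082/399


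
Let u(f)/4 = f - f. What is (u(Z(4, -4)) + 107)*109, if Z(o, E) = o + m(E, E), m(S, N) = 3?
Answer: 11663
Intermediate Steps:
Z(o, E) = 3 + o (Z(o, E) = o + 3 = 3 + o)
u(f) = 0 (u(f) = 4*(f - f) = 4*0 = 0)
(u(Z(4, -4)) + 107)*109 = (0 + 107)*109 = 107*109 = 11663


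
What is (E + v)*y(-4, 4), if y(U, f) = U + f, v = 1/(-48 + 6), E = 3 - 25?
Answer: 0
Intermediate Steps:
E = -22
v = -1/42 (v = 1/(-42) = -1/42 ≈ -0.023810)
(E + v)*y(-4, 4) = (-22 - 1/42)*(-4 + 4) = -925/42*0 = 0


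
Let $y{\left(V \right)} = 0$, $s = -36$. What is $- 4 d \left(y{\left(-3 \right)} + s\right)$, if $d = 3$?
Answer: $432$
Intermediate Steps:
$- 4 d \left(y{\left(-3 \right)} + s\right) = \left(-4\right) 3 \left(0 - 36\right) = \left(-12\right) \left(-36\right) = 432$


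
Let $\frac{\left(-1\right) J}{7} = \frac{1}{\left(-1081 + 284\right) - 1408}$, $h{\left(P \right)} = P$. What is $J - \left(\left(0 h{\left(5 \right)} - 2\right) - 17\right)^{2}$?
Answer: $- \frac{113714}{315} \approx -361.0$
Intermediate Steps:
$J = \frac{1}{315}$ ($J = - \frac{7}{\left(-1081 + 284\right) - 1408} = - \frac{7}{-797 - 1408} = - \frac{7}{-2205} = \left(-7\right) \left(- \frac{1}{2205}\right) = \frac{1}{315} \approx 0.0031746$)
$J - \left(\left(0 h{\left(5 \right)} - 2\right) - 17\right)^{2} = \frac{1}{315} - \left(\left(0 \cdot 5 - 2\right) - 17\right)^{2} = \frac{1}{315} - \left(\left(0 - 2\right) - 17\right)^{2} = \frac{1}{315} - \left(-2 - 17\right)^{2} = \frac{1}{315} - \left(-19\right)^{2} = \frac{1}{315} - 361 = - \frac{113714}{315}$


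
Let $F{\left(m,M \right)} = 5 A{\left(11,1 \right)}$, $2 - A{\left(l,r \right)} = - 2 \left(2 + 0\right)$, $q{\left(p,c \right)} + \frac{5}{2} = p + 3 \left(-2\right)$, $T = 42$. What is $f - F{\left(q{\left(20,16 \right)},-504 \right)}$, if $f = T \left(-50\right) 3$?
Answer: $-6330$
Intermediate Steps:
$q{\left(p,c \right)} = - \frac{17}{2} + p$ ($q{\left(p,c \right)} = - \frac{5}{2} + \left(p + 3 \left(-2\right)\right) = - \frac{5}{2} + \left(p - 6\right) = - \frac{5}{2} + \left(-6 + p\right) = - \frac{17}{2} + p$)
$A{\left(l,r \right)} = 6$ ($A{\left(l,r \right)} = 2 - - 2 \left(2 + 0\right) = 2 - \left(-2\right) 2 = 2 - -4 = 2 + 4 = 6$)
$F{\left(m,M \right)} = 30$ ($F{\left(m,M \right)} = 5 \cdot 6 = 30$)
$f = -6300$ ($f = 42 \left(-50\right) 3 = \left(-2100\right) 3 = -6300$)
$f - F{\left(q{\left(20,16 \right)},-504 \right)} = -6300 - 30 = -6330$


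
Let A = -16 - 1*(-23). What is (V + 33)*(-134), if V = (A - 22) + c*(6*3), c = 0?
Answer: -2412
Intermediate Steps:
A = 7 (A = -16 + 23 = 7)
V = -15 (V = (7 - 22) + 0*(6*3) = -15 + 0*18 = -15 + 0 = -15)
(V + 33)*(-134) = (-15 + 33)*(-134) = 18*(-134) = -2412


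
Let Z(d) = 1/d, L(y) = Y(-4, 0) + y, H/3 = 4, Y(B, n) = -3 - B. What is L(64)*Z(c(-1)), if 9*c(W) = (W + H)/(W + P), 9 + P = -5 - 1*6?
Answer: -12285/11 ≈ -1116.8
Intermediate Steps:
P = -20 (P = -9 + (-5 - 1*6) = -9 + (-5 - 6) = -9 - 11 = -20)
H = 12 (H = 3*4 = 12)
L(y) = 1 + y (L(y) = (-3 - 1*(-4)) + y = (-3 + 4) + y = 1 + y)
c(W) = (12 + W)/(9*(-20 + W)) (c(W) = ((W + 12)/(W - 20))/9 = ((12 + W)/(-20 + W))/9 = (12 + W)/(9*(-20 + W)))
Z(d) = 1/d
L(64)*Z(c(-1)) = (1 + 64)/(((12 - 1)/(9*(-20 - 1)))) = 65/(((⅑)*11/(-21))) = 65/(((⅑)*(-1/21)*11)) = 65/(-11/189) = 65*(-189/11) = -12285/11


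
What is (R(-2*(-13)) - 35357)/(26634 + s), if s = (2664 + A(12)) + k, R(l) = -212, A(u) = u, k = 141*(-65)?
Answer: -35569/20145 ≈ -1.7656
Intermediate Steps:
k = -9165
s = -6489 (s = (2664 + 12) - 9165 = 2676 - 9165 = -6489)
(R(-2*(-13)) - 35357)/(26634 + s) = (-212 - 35357)/(26634 - 6489) = -35569/20145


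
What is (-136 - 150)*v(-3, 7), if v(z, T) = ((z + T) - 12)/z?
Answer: -2288/3 ≈ -762.67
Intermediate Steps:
v(z, T) = (-12 + T + z)/z (v(z, T) = ((T + z) - 12)/z = (-12 + T + z)/z)
(-136 - 150)*v(-3, 7) = (-136 - 150)*((-12 + 7 - 3)/(-3)) = -(-286)*(-8)/3 = -286*8/3 = -2288/3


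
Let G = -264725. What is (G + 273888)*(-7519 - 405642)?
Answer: -3785794243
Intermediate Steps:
(G + 273888)*(-7519 - 405642) = (-264725 + 273888)*(-7519 - 405642) = 9163*(-413161) = -3785794243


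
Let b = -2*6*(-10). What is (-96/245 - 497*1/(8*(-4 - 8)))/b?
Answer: 112549/2822400 ≈ 0.039877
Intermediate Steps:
b = 120 (b = -12*(-10) = 120)
(-96/245 - 497*1/(8*(-4 - 8)))/b = (-96/245 - 497*1/(8*(-4 - 8)))/120 = (-96*1/245 - 497/(8*(-12)))*(1/120) = (-96/245 - 497/(-96))*(1/120) = (-96/245 - 497*(-1/96))*(1/120) = (-96/245 + 497/96)*(1/120) = (112549/23520)*(1/120) = 112549/2822400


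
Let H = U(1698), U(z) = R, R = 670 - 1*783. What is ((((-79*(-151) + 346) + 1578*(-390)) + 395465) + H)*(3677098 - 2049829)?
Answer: -338135107317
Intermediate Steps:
R = -113 (R = 670 - 783 = -113)
U(z) = -113
H = -113
((((-79*(-151) + 346) + 1578*(-390)) + 395465) + H)*(3677098 - 2049829) = ((((-79*(-151) + 346) + 1578*(-390)) + 395465) - 113)*(3677098 - 2049829) = ((((11929 + 346) - 615420) + 395465) - 113)*1627269 = (((12275 - 615420) + 395465) - 113)*1627269 = ((-603145 + 395465) - 113)*1627269 = (-207680 - 113)*1627269 = -207793*1627269 = -338135107317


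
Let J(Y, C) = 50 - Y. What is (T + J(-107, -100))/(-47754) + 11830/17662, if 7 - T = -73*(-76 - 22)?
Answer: 57365600/70285929 ≈ 0.81617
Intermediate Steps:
T = -7147 (T = 7 - (-73)*(-76 - 22) = 7 - (-73)*(-98) = 7 - 1*7154 = 7 - 7154 = -7147)
(T + J(-107, -100))/(-47754) + 11830/17662 = (-7147 + (50 - 1*(-107)))/(-47754) + 11830/17662 = (-7147 + (50 + 107))*(-1/47754) + 11830*(1/17662) = (-7147 + 157)*(-1/47754) + 5915/8831 = -6990*(-1/47754) + 5915/8831 = 1165/7959 + 5915/8831 = 57365600/70285929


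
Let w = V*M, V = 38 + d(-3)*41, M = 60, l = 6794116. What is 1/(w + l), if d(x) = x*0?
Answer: 1/6796396 ≈ 1.4714e-7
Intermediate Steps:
d(x) = 0
V = 38 (V = 38 + 0*41 = 38 + 0 = 38)
w = 2280 (w = 38*60 = 2280)
1/(w + l) = 1/(2280 + 6794116) = 1/6796396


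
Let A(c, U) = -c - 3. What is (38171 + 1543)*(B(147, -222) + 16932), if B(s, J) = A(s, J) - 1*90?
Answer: 662906088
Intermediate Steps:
A(c, U) = -3 - c
B(s, J) = -93 - s (B(s, J) = (-3 - s) - 1*90 = (-3 - s) - 90 = -93 - s)
(38171 + 1543)*(B(147, -222) + 16932) = (38171 + 1543)*((-93 - 1*147) + 16932) = 39714*((-93 - 147) + 16932) = 39714*(-240 + 16932) = 39714*16692 = 662906088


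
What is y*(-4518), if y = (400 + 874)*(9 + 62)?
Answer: -408671172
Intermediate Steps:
y = 90454 (y = 1274*71 = 90454)
y*(-4518) = 90454*(-4518) = -408671172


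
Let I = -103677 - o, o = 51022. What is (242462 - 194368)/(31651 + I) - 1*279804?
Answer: -17214685343/61524 ≈ -2.7980e+5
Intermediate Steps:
I = -154699 (I = -103677 - 1*51022 = -103677 - 51022 = -154699)
(242462 - 194368)/(31651 + I) - 1*279804 = (242462 - 194368)/(31651 - 154699) - 1*279804 = 48094/(-123048) - 279804 = 48094*(-1/123048) - 279804 = -24047/61524 - 279804 = -17214685343/61524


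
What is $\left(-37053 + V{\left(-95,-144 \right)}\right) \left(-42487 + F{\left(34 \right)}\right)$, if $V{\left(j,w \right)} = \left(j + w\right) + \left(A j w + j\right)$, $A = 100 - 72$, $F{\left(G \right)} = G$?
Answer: $-14674006809$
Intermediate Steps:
$A = 28$ ($A = 100 - 72 = 28$)
$V{\left(j,w \right)} = w + 2 j + 28 j w$ ($V{\left(j,w \right)} = \left(j + w\right) + \left(28 j w + j\right) = \left(j + w\right) + \left(j + 28 j w\right) = w + 2 j + 28 j w$)
$\left(-37053 + V{\left(-95,-144 \right)}\right) \left(-42487 + F{\left(34 \right)}\right) = \left(-37053 + \left(-144 + 2 \left(-95\right) + 28 \left(-95\right) \left(-144\right)\right)\right) \left(-42487 + 34\right) = \left(-37053 - -382706\right) \left(-42453\right) = \left(-37053 + 382706\right) \left(-42453\right) = 345653 \left(-42453\right) = -14674006809$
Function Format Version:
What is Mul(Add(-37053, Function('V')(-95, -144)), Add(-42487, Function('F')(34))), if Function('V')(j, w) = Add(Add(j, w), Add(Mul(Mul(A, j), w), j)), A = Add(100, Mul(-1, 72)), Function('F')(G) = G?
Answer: -14674006809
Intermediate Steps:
A = 28 (A = Add(100, -72) = 28)
Function('V')(j, w) = Add(w, Mul(2, j), Mul(28, j, w)) (Function('V')(j, w) = Add(Add(j, w), Add(Mul(Mul(28, j), w), j)) = Add(Add(j, w), Add(Mul(28, j, w), j)) = Add(Add(j, w), Add(j, Mul(28, j, w))) = Add(w, Mul(2, j), Mul(28, j, w)))
Mul(Add(-37053, Function('V')(-95, -144)), Add(-42487, Function('F')(34))) = Mul(Add(-37053, Add(-144, Mul(2, -95), Mul(28, -95, -144))), Add(-42487, 34)) = Mul(Add(-37053, Add(-144, -190, 383040)), -42453) = Mul(Add(-37053, 382706), -42453) = Mul(345653, -42453) = -14674006809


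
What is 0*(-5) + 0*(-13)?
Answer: 0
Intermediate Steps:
0*(-5) + 0*(-13) = 0 + 0 = 0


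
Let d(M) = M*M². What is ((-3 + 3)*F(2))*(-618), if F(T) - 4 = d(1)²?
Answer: 0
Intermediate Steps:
d(M) = M³
F(T) = 5 (F(T) = 4 + (1³)² = 4 + 1² = 4 + 1 = 5)
((-3 + 3)*F(2))*(-618) = ((-3 + 3)*5)*(-618) = (0*5)*(-618) = 0*(-618) = 0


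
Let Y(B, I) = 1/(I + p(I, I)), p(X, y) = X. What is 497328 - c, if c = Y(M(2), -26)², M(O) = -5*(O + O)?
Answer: 1344774911/2704 ≈ 4.9733e+5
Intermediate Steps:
M(O) = -10*O
Y(B, I) = 1/(2*I) (Y(B, I) = 1/(I + I) = 1/(2*I))
c = 1/2704 (c = ((½)/(-26))² = ((½)*(-1/26))² = (-1/52)² = 1/2704 ≈ 0.00036982)
497328 - c = 497328 - 1*1/2704 = 497328 - 1/2704 = 1344774911/2704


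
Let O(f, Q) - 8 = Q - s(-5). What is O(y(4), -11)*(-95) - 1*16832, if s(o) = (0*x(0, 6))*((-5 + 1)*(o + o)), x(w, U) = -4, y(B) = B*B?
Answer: -16547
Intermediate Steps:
y(B) = B²
s(o) = 0 (s(o) = (0*(-4))*((-5 + 1)*(o + o)) = 0*(-8*o) = 0)
O(f, Q) = 8 + Q (O(f, Q) = 8 + (Q - 1*0) = 8 + (Q + 0) = 8 + Q)
O(y(4), -11)*(-95) - 1*16832 = (8 - 11)*(-95) - 1*16832 = -3*(-95) - 16832 = 285 - 16832 = -16547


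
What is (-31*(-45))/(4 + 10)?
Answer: 1395/14 ≈ 99.643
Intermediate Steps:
(-31*(-45))/(4 + 10) = 1395/14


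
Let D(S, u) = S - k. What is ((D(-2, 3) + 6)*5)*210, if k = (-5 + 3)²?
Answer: 0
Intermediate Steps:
k = 4 (k = (-2)² = 4)
D(S, u) = -4 + S (D(S, u) = S - 1*4 = S - 4 = -4 + S)
((D(-2, 3) + 6)*5)*210 = (((-4 - 2) + 6)*5)*210 = ((-6 + 6)*5)*210 = (0*5)*210 = 0*210 = 0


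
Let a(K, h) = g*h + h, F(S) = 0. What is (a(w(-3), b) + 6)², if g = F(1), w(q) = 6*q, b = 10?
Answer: 256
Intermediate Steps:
g = 0
a(K, h) = h (a(K, h) = 0*h + h = 0 + h = h)
(a(w(-3), b) + 6)² = (10 + 6)² = 16² = 256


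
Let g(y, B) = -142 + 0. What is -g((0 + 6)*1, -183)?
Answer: 142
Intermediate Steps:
g(y, B) = -142
-g((0 + 6)*1, -183) = -1*(-142) = 142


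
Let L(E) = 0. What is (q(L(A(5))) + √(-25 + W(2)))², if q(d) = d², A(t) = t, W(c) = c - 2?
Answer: -25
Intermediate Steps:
W(c) = -2 + c
(q(L(A(5))) + √(-25 + W(2)))² = (0² + √(-25 + (-2 + 2)))² = (0 + √(-25 + 0))² = (0 + √(-25))² = (0 + 5*I)² = (5*I)² = -25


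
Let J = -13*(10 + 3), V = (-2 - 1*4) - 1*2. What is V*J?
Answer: 1352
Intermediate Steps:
V = -8 (V = (-2 - 4) - 2 = -6 - 2 = -8)
J = -169 (J = -13*13 = -169)
V*J = -8*(-169) = 1352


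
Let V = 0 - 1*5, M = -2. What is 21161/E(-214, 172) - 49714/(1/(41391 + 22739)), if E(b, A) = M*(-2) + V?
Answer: -3188179981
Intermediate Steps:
V = -5 (V = 0 - 5 = -5)
E(b, A) = -1 (E(b, A) = -2*(-2) - 5 = 4 - 5 = -1)
21161/E(-214, 172) - 49714/(1/(41391 + 22739)) = 21161/(-1) - 49714/(1/(41391 + 22739)) = 21161*(-1) - 49714/(1/64130) = -21161 - 49714/1/64130 = -21161 - 49714*64130 = -21161 - 3188158820 = -3188179981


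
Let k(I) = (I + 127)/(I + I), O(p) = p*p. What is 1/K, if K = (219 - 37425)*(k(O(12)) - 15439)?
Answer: 16/9190214787 ≈ 1.7410e-9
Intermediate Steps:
O(p) = p²
k(I) = (127 + I)/(2*I) (k(I) = (127 + I)/((2*I)) = (127 + I)*(1/(2*I)) = (127 + I)/(2*I))
K = 9190214787/16 (K = (219 - 37425)*((127 + 12²)/(2*(12²)) - 15439) = -37206*((½)*(127 + 144)/144 - 15439) = -37206*((½)*(1/144)*271 - 15439) = -37206*(271/288 - 15439) = -37206*(-4446161/288) = 9190214787/16 ≈ 5.7439e+8)
1/K = 1/(9190214787/16) = 16/9190214787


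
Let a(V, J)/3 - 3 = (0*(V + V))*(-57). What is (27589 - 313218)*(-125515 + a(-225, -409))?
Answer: 35848153274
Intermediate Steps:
a(V, J) = 9 (a(V, J) = 9 + 3*((0*(V + V))*(-57)) = 9 + 3*((0*(2*V))*(-57)) = 9 + 3*(0*(-57)) = 9 + 3*0 = 9 + 0 = 9)
(27589 - 313218)*(-125515 + a(-225, -409)) = (27589 - 313218)*(-125515 + 9) = -285629*(-125506) = 35848153274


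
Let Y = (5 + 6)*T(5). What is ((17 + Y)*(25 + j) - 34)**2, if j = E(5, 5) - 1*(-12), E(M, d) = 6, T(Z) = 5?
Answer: 9375844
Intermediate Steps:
Y = 55 (Y = (5 + 6)*5 = 11*5 = 55)
j = 18 (j = 6 - 1*(-12) = 6 + 12 = 18)
((17 + Y)*(25 + j) - 34)**2 = ((17 + 55)*(25 + 18) - 34)**2 = (72*43 - 34)**2 = (3096 - 34)**2 = 3062**2 = 9375844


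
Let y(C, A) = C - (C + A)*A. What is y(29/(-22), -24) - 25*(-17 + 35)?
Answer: -23297/22 ≈ -1059.0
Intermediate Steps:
y(C, A) = C - A*(A + C) (y(C, A) = C - (A + C)*A = C - A*(A + C))
y(29/(-22), -24) - 25*(-17 + 35) = (29/(-22) - 1*(-24)**2 - 1*(-24)*29/(-22)) - 25*(-17 + 35) = (29*(-1/22) - 1*576 - 1*(-24)*29*(-1/22)) - 25*18 = (-29/22 - 576 - 1*(-24)*(-29/22)) - 1*450 = (-29/22 - 576 - 348/11) - 450 = -13397/22 - 450 = -23297/22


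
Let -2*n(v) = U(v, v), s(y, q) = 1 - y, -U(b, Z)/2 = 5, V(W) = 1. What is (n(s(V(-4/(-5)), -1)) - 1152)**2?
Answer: 1315609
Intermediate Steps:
U(b, Z) = -10 (U(b, Z) = -2*5 = -10)
n(v) = 5 (n(v) = -1/2*(-10) = 5)
(n(s(V(-4/(-5)), -1)) - 1152)**2 = (5 - 1152)**2 = (-1147)**2 = 1315609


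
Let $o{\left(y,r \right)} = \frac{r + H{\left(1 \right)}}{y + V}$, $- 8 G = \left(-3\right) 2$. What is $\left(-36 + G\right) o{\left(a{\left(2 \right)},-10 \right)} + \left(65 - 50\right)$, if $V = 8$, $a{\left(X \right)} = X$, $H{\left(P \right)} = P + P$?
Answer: $\frac{216}{5} \approx 43.2$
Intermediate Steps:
$H{\left(P \right)} = 2 P$
$G = \frac{3}{4}$ ($G = - \frac{\left(-3\right) 2}{8} = \left(- \frac{1}{8}\right) \left(-6\right) = \frac{3}{4} \approx 0.75$)
$o{\left(y,r \right)} = \frac{2 + r}{8 + y}$ ($o{\left(y,r \right)} = \frac{r + 2 \cdot 1}{y + 8} = \frac{r + 2}{8 + y} = \frac{2 + r}{8 + y}$)
$\left(-36 + G\right) o{\left(a{\left(2 \right)},-10 \right)} + \left(65 - 50\right) = \left(-36 + \frac{3}{4}\right) \frac{2 - 10}{8 + 2} + \left(65 - 50\right) = - \frac{141 \cdot \frac{1}{10} \left(-8\right)}{4} + \left(65 - 50\right) = - \frac{141 \cdot \frac{1}{10} \left(-8\right)}{4} + 15 = \left(- \frac{141}{4}\right) \left(- \frac{4}{5}\right) + 15 = \frac{141}{5} + 15 = \frac{216}{5}$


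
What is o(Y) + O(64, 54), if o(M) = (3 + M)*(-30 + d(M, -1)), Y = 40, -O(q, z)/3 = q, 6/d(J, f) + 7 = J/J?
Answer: -1525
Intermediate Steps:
d(J, f) = -1 (d(J, f) = 6/(-7 + J/J) = 6/(-7 + 1) = 6/(-6) = 6*(-1/6) = -1)
O(q, z) = -3*q
o(M) = -93 - 31*M (o(M) = (3 + M)*(-30 - 1) = (3 + M)*(-31) = -93 - 31*M)
o(Y) + O(64, 54) = (-93 - 31*40) - 3*64 = (-93 - 1240) - 192 = -1333 - 192 = -1525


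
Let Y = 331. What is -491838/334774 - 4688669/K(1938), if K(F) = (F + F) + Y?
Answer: -785856819136/704197109 ≈ -1116.0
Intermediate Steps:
K(F) = 331 + 2*F (K(F) = (F + F) + 331 = 2*F + 331 = 331 + 2*F)
-491838/334774 - 4688669/K(1938) = -491838/334774 - 4688669/(331 + 2*1938) = -491838*1/334774 - 4688669/(331 + 3876) = -245919/167387 - 4688669/4207 = -785856819136/704197109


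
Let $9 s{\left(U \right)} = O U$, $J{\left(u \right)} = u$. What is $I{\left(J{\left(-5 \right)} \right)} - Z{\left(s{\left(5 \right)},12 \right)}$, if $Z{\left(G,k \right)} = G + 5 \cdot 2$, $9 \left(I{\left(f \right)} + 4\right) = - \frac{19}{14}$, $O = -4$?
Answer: $- \frac{167}{14} \approx -11.929$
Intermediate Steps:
$s{\left(U \right)} = - \frac{4 U}{9}$ ($s{\left(U \right)} = \frac{\left(-4\right) U}{9} = - \frac{4 U}{9}$)
$I{\left(f \right)} = - \frac{523}{126}$ ($I{\left(f \right)} = -4 + \frac{\left(-19\right) \frac{1}{14}}{9} = -4 + \frac{1}{9} \left(- \frac{19}{14}\right) = -4 - \frac{19}{126} = - \frac{523}{126}$)
$Z{\left(G,k \right)} = 10 + G$ ($Z{\left(G,k \right)} = G + 10 = 10 + G$)
$I{\left(J{\left(-5 \right)} \right)} - Z{\left(s{\left(5 \right)},12 \right)} = - \frac{523}{126} - \left(10 - \frac{20}{9}\right) = - \frac{523}{126} - \frac{70}{9} = - \frac{167}{14}$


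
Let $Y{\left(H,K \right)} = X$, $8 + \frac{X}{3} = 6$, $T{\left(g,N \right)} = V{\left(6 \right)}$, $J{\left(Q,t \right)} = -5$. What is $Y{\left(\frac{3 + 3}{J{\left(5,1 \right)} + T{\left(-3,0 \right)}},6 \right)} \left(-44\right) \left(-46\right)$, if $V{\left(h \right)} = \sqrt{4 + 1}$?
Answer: $-12144$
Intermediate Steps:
$V{\left(h \right)} = \sqrt{5}$
$T{\left(g,N \right)} = \sqrt{5}$
$X = -6$ ($X = -24 + 3 \cdot 6 = -24 + 18 = -6$)
$Y{\left(H,K \right)} = -6$
$Y{\left(\frac{3 + 3}{J{\left(5,1 \right)} + T{\left(-3,0 \right)}},6 \right)} \left(-44\right) \left(-46\right) = \left(-6\right) \left(-44\right) \left(-46\right) = 264 \left(-46\right) = -12144$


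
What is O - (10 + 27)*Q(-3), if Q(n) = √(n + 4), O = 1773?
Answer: 1736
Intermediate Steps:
Q(n) = √(4 + n)
O - (10 + 27)*Q(-3) = 1773 - (10 + 27)*√(4 - 3) = 1773 - 37*√1 = 1773 - 37 = 1736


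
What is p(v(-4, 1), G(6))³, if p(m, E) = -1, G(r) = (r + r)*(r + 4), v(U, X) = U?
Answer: -1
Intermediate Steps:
G(r) = 2*r*(4 + r) (G(r) = (2*r)*(4 + r) = 2*r*(4 + r))
p(v(-4, 1), G(6))³ = (-1)³ = -1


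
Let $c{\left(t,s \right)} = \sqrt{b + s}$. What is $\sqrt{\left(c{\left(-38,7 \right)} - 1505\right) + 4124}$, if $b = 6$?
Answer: $\sqrt{2619 + \sqrt{13}} \approx 51.211$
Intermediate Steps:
$c{\left(t,s \right)} = \sqrt{6 + s}$
$\sqrt{\left(c{\left(-38,7 \right)} - 1505\right) + 4124} = \sqrt{\left(\sqrt{6 + 7} - 1505\right) + 4124} = \sqrt{\left(\sqrt{13} - 1505\right) + 4124} = \sqrt{\left(-1505 + \sqrt{13}\right) + 4124} = \sqrt{2619 + \sqrt{13}}$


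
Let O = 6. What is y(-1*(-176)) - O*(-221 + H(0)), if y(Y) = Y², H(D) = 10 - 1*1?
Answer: 32248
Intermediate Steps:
H(D) = 9 (H(D) = 10 - 1 = 9)
y(-1*(-176)) - O*(-221 + H(0)) = (-1*(-176))² - 6*(-221 + 9) = 176² - 6*(-212) = 30976 - 1*(-1272) = 30976 + 1272 = 32248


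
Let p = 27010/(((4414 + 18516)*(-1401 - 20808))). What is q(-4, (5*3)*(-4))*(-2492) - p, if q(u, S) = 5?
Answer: -634528450319/50925237 ≈ -12460.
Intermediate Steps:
p = -2701/50925237 (p = 27010/((22930*(-22209))) = 27010/(-509252370) = 27010*(-1/509252370) = -2701/50925237 ≈ -5.3039e-5)
q(-4, (5*3)*(-4))*(-2492) - p = 5*(-2492) - 1*(-2701/50925237) = -12460 + 2701/50925237 = -634528450319/50925237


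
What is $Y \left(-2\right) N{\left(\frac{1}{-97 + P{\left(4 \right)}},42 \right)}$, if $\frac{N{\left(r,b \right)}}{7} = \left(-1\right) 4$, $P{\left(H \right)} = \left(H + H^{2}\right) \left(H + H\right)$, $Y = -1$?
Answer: $-56$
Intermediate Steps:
$P{\left(H \right)} = 2 H \left(H + H^{2}\right)$ ($P{\left(H \right)} = \left(H + H^{2}\right) 2 H = 2 H \left(H + H^{2}\right)$)
$N{\left(r,b \right)} = -28$ ($N{\left(r,b \right)} = 7 \left(\left(-1\right) 4\right) = 7 \left(-4\right) = -28$)
$Y \left(-2\right) N{\left(\frac{1}{-97 + P{\left(4 \right)}},42 \right)} = \left(-1\right) \left(-2\right) \left(-28\right) = 2 \left(-28\right) = -56$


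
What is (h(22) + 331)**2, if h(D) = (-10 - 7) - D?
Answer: 85264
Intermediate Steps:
h(D) = -17 - D
(h(22) + 331)**2 = ((-17 - 1*22) + 331)**2 = ((-17 - 22) + 331)**2 = (-39 + 331)**2 = 292**2 = 85264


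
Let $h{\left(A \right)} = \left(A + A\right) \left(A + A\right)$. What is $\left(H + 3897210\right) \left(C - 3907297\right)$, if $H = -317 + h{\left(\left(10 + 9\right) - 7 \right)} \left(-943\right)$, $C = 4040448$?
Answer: $446551837475$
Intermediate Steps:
$h{\left(A \right)} = 4 A^{2}$ ($h{\left(A \right)} = 2 A 2 A = 4 A^{2}$)
$H = -543485$ ($H = -317 + 4 \left(\left(10 + 9\right) - 7\right)^{2} \left(-943\right) = -317 + 4 \left(19 - 7\right)^{2} \left(-943\right) = -317 + 4 \cdot 12^{2} \left(-943\right) = -317 + 4 \cdot 144 \left(-943\right) = -317 + 576 \left(-943\right) = -317 - 543168 = -543485$)
$\left(H + 3897210\right) \left(C - 3907297\right) = \left(-543485 + 3897210\right) \left(4040448 - 3907297\right) = 3353725 \cdot 133151 = 446551837475$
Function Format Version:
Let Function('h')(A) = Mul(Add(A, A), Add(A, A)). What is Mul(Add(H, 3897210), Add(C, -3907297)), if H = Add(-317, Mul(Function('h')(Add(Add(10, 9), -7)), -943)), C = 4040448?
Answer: 446551837475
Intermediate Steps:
Function('h')(A) = Mul(4, Pow(A, 2)) (Function('h')(A) = Mul(Mul(2, A), Mul(2, A)) = Mul(4, Pow(A, 2)))
H = -543485 (H = Add(-317, Mul(Mul(4, Pow(Add(Add(10, 9), -7), 2)), -943)) = Add(-317, Mul(Mul(4, Pow(Add(19, -7), 2)), -943)) = Add(-317, Mul(Mul(4, Pow(12, 2)), -943)) = Add(-317, Mul(Mul(4, 144), -943)) = Add(-317, Mul(576, -943)) = Add(-317, -543168) = -543485)
Mul(Add(H, 3897210), Add(C, -3907297)) = Mul(Add(-543485, 3897210), Add(4040448, -3907297)) = Mul(3353725, 133151) = 446551837475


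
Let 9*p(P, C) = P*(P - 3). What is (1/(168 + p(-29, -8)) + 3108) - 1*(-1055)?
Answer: 10157729/2440 ≈ 4163.0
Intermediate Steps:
p(P, C) = P*(-3 + P)/9 (p(P, C) = (P*(P - 3))/9 = (P*(-3 + P))/9 = P*(-3 + P)/9)
(1/(168 + p(-29, -8)) + 3108) - 1*(-1055) = (1/(168 + (⅑)*(-29)*(-3 - 29)) + 3108) - 1*(-1055) = (1/(168 + (⅑)*(-29)*(-32)) + 3108) + 1055 = (1/(168 + 928/9) + 3108) + 1055 = (1/(2440/9) + 3108) + 1055 = (9/2440 + 3108) + 1055 = 7583529/2440 + 1055 = 10157729/2440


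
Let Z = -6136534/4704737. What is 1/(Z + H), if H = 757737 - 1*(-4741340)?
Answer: 4704737/25871704891215 ≈ 1.8185e-7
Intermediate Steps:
Z = -6136534/4704737 (Z = -6136534*1/4704737 = -6136534/4704737 ≈ -1.3043)
H = 5499077 (H = 757737 + 4741340 = 5499077)
1/(Z + H) = 1/(-6136534/4704737 + 5499077) = 1/(25871704891215/4704737) = 4704737/25871704891215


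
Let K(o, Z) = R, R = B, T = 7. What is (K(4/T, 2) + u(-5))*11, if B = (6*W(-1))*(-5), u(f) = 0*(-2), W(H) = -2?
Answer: 660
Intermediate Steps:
u(f) = 0
B = 60 (B = (6*(-2))*(-5) = -12*(-5) = 60)
R = 60
K(o, Z) = 60
(K(4/T, 2) + u(-5))*11 = (60 + 0)*11 = 60*11 = 660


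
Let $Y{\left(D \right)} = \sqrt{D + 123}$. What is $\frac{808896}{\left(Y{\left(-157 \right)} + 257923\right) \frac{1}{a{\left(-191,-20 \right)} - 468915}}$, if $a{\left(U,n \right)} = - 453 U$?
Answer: $- \frac{79779545399195136}{66524273963} + \frac{309315359232 i \sqrt{34}}{66524273963} \approx -1.1993 \cdot 10^{6} + 27.112 i$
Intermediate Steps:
$Y{\left(D \right)} = \sqrt{123 + D}$
$\frac{808896}{\left(Y{\left(-157 \right)} + 257923\right) \frac{1}{a{\left(-191,-20 \right)} - 468915}} = \frac{808896}{\left(\sqrt{123 - 157} + 257923\right) \frac{1}{\left(-453\right) \left(-191\right) - 468915}} = \frac{808896}{\left(\sqrt{-34} + 257923\right) \frac{1}{86523 - 468915}} = \frac{808896}{\left(i \sqrt{34} + 257923\right) \frac{1}{-382392}} = \frac{808896}{\left(257923 + i \sqrt{34}\right) \left(- \frac{1}{382392}\right)} = \frac{808896}{- \frac{257923}{382392} - \frac{i \sqrt{34}}{382392}}$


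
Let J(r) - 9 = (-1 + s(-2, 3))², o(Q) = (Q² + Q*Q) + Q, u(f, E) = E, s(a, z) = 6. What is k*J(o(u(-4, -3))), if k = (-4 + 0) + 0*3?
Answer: -136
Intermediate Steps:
k = -4 (k = -4 + 0 = -4)
o(Q) = Q + 2*Q² (o(Q) = (Q² + Q²) + Q = 2*Q² + Q = Q + 2*Q²)
J(r) = 34 (J(r) = 9 + (-1 + 6)² = 9 + 5² = 9 + 25 = 34)
k*J(o(u(-4, -3))) = -4*34 = -136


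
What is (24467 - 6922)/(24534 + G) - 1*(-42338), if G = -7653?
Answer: 714725323/16881 ≈ 42339.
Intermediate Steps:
(24467 - 6922)/(24534 + G) - 1*(-42338) = (24467 - 6922)/(24534 - 7653) - 1*(-42338) = 17545/16881 + 42338 = 714725323/16881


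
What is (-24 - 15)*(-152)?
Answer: 5928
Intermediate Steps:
(-24 - 15)*(-152) = -39*(-152) = 5928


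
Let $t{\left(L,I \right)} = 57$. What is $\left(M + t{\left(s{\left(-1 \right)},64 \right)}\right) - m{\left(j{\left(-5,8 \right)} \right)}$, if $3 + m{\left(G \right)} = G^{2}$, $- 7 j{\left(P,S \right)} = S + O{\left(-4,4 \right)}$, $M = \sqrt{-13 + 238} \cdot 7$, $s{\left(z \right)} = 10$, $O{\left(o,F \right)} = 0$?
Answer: $\frac{8021}{49} \approx 163.69$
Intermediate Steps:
$M = 105$ ($M = \sqrt{225} \cdot 7 = 15 \cdot 7 = 105$)
$j{\left(P,S \right)} = - \frac{S}{7}$ ($j{\left(P,S \right)} = - \frac{S + 0}{7} = - \frac{S}{7}$)
$m{\left(G \right)} = -3 + G^{2}$
$\left(M + t{\left(s{\left(-1 \right)},64 \right)}\right) - m{\left(j{\left(-5,8 \right)} \right)} = \left(105 + 57\right) - \left(-3 + \left(\left(- \frac{1}{7}\right) 8\right)^{2}\right) = 162 - \left(-3 + \left(- \frac{8}{7}\right)^{2}\right) = 162 - \left(-3 + \frac{64}{49}\right) = 162 - - \frac{83}{49} = 162 + \frac{83}{49} = \frac{8021}{49}$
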